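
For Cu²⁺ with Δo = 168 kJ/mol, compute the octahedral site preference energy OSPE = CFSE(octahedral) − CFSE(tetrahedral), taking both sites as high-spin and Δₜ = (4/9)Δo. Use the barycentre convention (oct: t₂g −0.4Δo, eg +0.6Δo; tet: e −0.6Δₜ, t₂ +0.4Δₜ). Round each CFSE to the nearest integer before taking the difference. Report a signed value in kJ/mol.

Cu is in group 11, so Cu²⁺ is d⁹ (11 − 2 = 9).
Octahedral high-spin t₂g⁶ eg³: CFSE = -0.6 × 168 = -101 kJ/mol.
Tetrahedral e⁴ t₂⁵ gives -0.4Δₜ = -0.4 × (4/9) × 168 = -30 kJ/mol.
OSPE = -101 − (-30) = -71 kJ/mol.

-71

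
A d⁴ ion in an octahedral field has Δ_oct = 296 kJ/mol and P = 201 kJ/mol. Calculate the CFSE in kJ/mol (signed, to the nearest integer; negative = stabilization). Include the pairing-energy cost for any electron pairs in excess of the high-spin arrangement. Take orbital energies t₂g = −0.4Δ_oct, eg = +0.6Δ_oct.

-273

Δ_oct > P, so pairing is preferred: the ground state is low-spin.
Configuration: t₂g⁴ eg⁰.
Orbital CFSE = -1.6Δ_oct = -1.6 × 296 = -474 kJ/mol.
Excess pairs vs high-spin: 1 − 0 = 1; pairing cost = +201 kJ/mol.
Net CFSE = -474 + 201 = -273 kJ/mol.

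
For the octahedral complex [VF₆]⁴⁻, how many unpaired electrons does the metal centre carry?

3

Each F⁻ contributes -1; 6 × (-1) = -6. With overall charge -4, V is in the +2 oxidation state.
V sits in group 5; removing 2 electrons leaves V²⁺ with 5 − 2 = 3 d electrons.
Configuration: t2g^3 e_g^0, giving 3 unpaired electrons.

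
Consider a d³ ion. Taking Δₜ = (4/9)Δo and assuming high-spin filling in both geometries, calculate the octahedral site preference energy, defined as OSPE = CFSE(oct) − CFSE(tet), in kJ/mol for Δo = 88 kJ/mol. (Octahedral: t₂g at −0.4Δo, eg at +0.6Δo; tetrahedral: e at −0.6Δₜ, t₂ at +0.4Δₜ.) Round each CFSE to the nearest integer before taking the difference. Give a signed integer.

-75

Octahedral high-spin t₂g³ eg⁰: CFSE = -1.2 × 88 = -106 kJ/mol.
Tetrahedral: e² t₂¹, CFSE = 2(−0.6) + 1(+0.4) = -0.8Δₜ = -0.8 × (4/9) × 88 = -31 kJ/mol.
Subtracting, OSPE = -106 − (-31) = -75 kJ/mol.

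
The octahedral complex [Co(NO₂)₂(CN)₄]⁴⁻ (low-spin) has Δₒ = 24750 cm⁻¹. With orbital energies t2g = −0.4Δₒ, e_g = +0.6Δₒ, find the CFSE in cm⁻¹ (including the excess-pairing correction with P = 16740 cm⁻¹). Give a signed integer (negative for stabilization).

Ligand charges: 2×(-1) from NO₂⁻ and 4×(-1) from CN⁻ sum to -6; with overall charge -4, Co is +2.
Co sits in group 9; removing 2 electrons leaves Co²⁺ with 9 − 2 = 7 d electrons.
Electron filling gives t2g^6 e_g^1.
CFSE(orbital) = 6×(-0.4Δₒ) + 1×(0.6Δₒ) = -1.8Δₒ; with Δₒ = 24750 cm⁻¹ that is -44550 cm⁻¹.
Relative to high-spin t2g^5 e_g^2 (2 paired), the low-spin configuration has 1 additional pair, contributing +1 × 16740 = +16740 cm⁻¹.
Overall CFSE = -44550 + 16740 = -27810 cm⁻¹.

-27810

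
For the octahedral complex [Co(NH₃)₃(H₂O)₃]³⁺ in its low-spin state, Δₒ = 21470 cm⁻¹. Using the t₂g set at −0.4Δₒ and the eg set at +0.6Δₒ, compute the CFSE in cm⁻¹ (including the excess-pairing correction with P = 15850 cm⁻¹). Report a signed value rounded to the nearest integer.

-19828

Ligand charges: 3×(+0) from NH₃ and 3×(+0) from H₂O sum to +0; with overall charge +3, Co is +3.
Co sits in group 9; removing 3 electrons leaves Co³⁺ with 9 − 3 = 6 d electrons.
The d⁶ electrons fill as t₂g⁶ eg⁰.
CFSE(orbital) = 6×(-0.4Δₒ) + 0×(0.6Δₒ) = -2.4Δₒ; with Δₒ = 21470 cm⁻¹ that is -51528 cm⁻¹.
Pairing penalty: 3 pairs vs 1 in the high-spin reference → 2 extra × P = 31700 cm⁻¹.
Combining: -51528 + 31700 = -19828 cm⁻¹.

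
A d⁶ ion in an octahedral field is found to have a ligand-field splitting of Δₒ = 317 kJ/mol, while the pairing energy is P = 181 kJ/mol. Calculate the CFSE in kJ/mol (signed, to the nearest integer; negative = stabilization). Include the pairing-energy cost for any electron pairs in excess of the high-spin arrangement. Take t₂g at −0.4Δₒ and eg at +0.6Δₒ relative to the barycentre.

With Δₒ > P the complex is low-spin.
Filling d⁶ accordingly: t₂g⁶ eg⁰.
Orbital CFSE = -2.4Δₒ = -2.4 × 317 = -761 kJ/mol.
Excess pairs vs high-spin: 3 − 1 = 2; pairing cost = +362 kJ/mol.
Net CFSE = -761 + 362 = -399 kJ/mol.

-399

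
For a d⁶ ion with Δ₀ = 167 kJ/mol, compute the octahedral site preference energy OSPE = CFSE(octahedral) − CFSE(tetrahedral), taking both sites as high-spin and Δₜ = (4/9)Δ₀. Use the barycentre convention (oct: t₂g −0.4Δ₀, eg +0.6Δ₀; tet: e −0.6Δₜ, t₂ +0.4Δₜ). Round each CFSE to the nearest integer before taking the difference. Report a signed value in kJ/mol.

Octahedral (high-spin): t₂g⁴ eg², CFSE = 4(−0.4) + 2(+0.6) = -0.4Δ₀ = -0.4 × 167 = -67 kJ/mol.
Tetrahedral: e³ t₂³, CFSE = 3(−0.6) + 3(+0.4) = -0.6Δₜ = -0.6 × (4/9) × 167 = -45 kJ/mol.
OSPE = CFSE(oct) − CFSE(tet) = -67 − (-45) = -22 kJ/mol.

-22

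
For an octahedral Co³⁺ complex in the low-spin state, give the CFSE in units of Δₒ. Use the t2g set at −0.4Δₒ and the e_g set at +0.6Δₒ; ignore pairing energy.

-2.4 Δₒ

Group 9 minus oxidation state +3 gives a d⁶ configuration for Co³⁺.
Configuration: t2g^6 e_g^0.
CFSE = 6(-0.4Δₒ) + 0(0.6Δₒ) = -2.4Δₒ + 0.0Δₒ = -2.4Δₒ.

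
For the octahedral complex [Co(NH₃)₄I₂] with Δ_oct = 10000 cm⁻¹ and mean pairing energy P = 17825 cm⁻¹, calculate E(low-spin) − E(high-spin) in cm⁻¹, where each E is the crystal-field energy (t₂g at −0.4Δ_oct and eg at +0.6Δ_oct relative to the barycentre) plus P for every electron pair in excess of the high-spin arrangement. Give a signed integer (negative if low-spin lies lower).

7825

Ligand charges: 4×(+0) from NH₃ and 2×(-1) from I⁻ sum to -2; with overall charge +0, Co is +2.
Group 9 minus oxidation state +2 gives a d⁷ configuration for Co²⁺.
In the high-spin limit (t₂g⁵ eg²) the orbital term is -0.8Δ_oct = -8000 cm⁻¹, with no excess pairing.
For low-spin the configuration is t₂g⁶ eg¹: orbital energy -1.8 × 10000 = -18000 cm⁻¹, and 1 additional pair relative to high-spin adds 17825 cm⁻¹, giving -175 cm⁻¹.
Thus E(LS) − E(HS) = 7825 cm⁻¹.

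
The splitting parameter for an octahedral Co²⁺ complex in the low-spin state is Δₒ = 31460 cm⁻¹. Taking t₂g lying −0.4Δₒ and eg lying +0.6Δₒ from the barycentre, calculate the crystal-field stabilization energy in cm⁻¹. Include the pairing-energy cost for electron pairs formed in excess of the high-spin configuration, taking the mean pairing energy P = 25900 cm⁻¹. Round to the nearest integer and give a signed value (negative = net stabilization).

Co is in group 9, so Co²⁺ is d⁷ (9 − 2 = 7).
Configuration: t₂g⁶ eg¹.
CFSE(orbital) = 6×(-0.4Δₒ) + 1×(0.6Δₒ) = -1.8Δₒ; with Δₒ = 31460 cm⁻¹ that is -56628 cm⁻¹.
High-spin d⁷ would be t₂g⁵ eg² with 2 pairs; low-spin has 3, so 1 excess pair costs +1P = +25900 cm⁻¹.
Combining: -56628 + 25900 = -30728 cm⁻¹.

-30728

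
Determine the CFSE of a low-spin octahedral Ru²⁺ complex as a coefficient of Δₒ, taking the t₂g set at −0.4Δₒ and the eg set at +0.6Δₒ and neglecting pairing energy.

Ru²⁺: group 8, so d-count = 8 − 2 = 6.
Configuration: t₂g⁶ eg⁰.
CFSE = 6(-0.4Δₒ) + 0(0.6Δₒ) = -2.4Δₒ + 0.0Δₒ = -2.4Δₒ.

-2.4 Δₒ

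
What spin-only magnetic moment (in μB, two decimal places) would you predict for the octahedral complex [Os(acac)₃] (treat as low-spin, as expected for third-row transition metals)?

Each acac⁻ contributes -1; 3 × (-1) = -3. With overall charge +0, Os is in the +3 oxidation state.
Group 8 minus oxidation state +3 gives a d⁵ configuration for Os³⁺.
Configuration: t2g^5 e_g^0 → 1 unpaired electron.
μ(spin-only) = √[1(1+2)] = √3 ≈ 1.73 μB.

1.73 μB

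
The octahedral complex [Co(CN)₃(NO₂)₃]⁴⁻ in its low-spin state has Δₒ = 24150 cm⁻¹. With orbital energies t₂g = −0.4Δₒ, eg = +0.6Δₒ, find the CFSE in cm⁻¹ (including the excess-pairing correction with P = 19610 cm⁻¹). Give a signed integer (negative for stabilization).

Ligand charges: 3×(-1) from CN⁻ and 3×(-1) from NO₂⁻ sum to -6; with overall charge -4, Co is +2.
Co sits in group 9; removing 2 electrons leaves Co²⁺ with 9 − 2 = 7 d electrons.
Configuration: t₂g⁶ eg¹.
Orbital CFSE = 6(-0.4) + 1(0.6) = -1.8Δₒ = -1.8 × 24150 = -43470 cm⁻¹.
High-spin d⁷ would be t₂g⁵ eg² with 2 pairs; low-spin has 3, so 1 excess pair costs +1P = +19610 cm⁻¹.
Net CFSE = -43470 + 19610 = -23860 cm⁻¹.

-23860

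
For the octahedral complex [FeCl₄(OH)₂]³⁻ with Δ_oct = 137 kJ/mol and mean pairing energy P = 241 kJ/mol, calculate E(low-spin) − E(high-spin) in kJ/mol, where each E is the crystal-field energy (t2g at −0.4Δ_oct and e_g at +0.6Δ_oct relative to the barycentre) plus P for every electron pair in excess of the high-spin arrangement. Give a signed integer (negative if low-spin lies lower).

Ligand charges: 4×(-1) from Cl⁻ and 2×(-1) from OH⁻ sum to -6; with overall charge -3, Fe is +3.
Fe is in group 8, so Fe³⁺ is d⁵ (8 − 3 = 5).
In the high-spin limit (t2g^3 e_g^2) the orbital term is 0.0Δ_oct = 0 kJ/mol, with no excess pairing.
For low-spin the configuration is t2g^5 e_g^0: orbital energy -2.0 × 137 = -274 kJ/mol, and 2 additional pairs relative to high-spin add 482 kJ/mol, giving 208 kJ/mol.
The difference is 208 − (0) = 208 kJ/mol, so high-spin lies lower.

208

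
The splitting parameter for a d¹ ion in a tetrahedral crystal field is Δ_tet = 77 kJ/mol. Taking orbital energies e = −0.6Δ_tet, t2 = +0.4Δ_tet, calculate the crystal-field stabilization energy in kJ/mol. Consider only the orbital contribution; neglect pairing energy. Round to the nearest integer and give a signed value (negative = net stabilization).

With tetrahedral geometry the complex is necessarily high-spin.
The d¹ electrons fill as e^1 t2^0.
Orbital CFSE = 1(-0.6) + 0(0.4) = -0.6Δ_tet = -0.6 × 77 = -46 kJ/mol.

-46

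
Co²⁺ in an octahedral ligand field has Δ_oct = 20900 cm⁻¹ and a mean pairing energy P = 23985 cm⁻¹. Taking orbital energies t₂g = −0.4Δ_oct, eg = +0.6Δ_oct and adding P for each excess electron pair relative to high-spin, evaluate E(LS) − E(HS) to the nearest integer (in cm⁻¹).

Co is in group 9, so Co²⁺ is d⁷ (9 − 2 = 7).
High-spin d⁷ fills as t₂g⁵ eg² with CFSE 5(−0.4) + 2(+0.6) = -0.8Δ_oct = -16720 cm⁻¹.
Low-spin t₂g⁶ eg¹ gives -1.8Δ_oct = -37620 cm⁻¹, but forming 1 extra pair costs 1P = 23985 cm⁻¹, so E(LS) = -37620 + 23985 = -13635 cm⁻¹.
E(LS) − E(HS) = -13635 − (-16720) = 3085 cm⁻¹.

3085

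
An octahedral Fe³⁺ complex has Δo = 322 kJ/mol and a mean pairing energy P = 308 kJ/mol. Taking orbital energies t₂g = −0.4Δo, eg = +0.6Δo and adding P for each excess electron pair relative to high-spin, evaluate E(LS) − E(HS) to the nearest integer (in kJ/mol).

-28

Fe sits in group 8; removing 3 electrons leaves Fe³⁺ with 8 − 3 = 5 d electrons.
High-spin d⁵ fills as t₂g³ eg² with CFSE 3(−0.4) + 2(+0.6) = 0.0Δo = 0 kJ/mol.
Low-spin: t₂g⁵ eg⁰, orbital CFSE = -2.0Δo = -644 kJ/mol; plus 2 excess pairs × P = +616 kJ/mol; total -28 kJ/mol.
The difference is -28 − (0) = -28 kJ/mol, so low-spin lies lower.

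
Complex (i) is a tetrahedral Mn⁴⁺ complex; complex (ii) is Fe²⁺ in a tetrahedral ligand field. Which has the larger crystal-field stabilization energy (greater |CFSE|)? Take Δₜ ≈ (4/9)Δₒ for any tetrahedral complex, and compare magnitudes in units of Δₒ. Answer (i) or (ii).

(i): Group 7 minus oxidation state +4 gives a d³ configuration for Mn⁴⁺; Tetrahedral fields are weak (Δₜ ≈ 4/9 Δₒ), so electrons fill high-spin; e² t₂¹, CFSE = -0.8Δₜ ≈ -0.36Δₒ.
(ii): Fe²⁺: group 8, so d-count = 8 − 2 = 6; With tetrahedral geometry the complex is necessarily high-spin; e^3 t2^3, CFSE = -0.6Δₜ ≈ -0.27Δₒ.
So (i) has the larger |CFSE|.

(i)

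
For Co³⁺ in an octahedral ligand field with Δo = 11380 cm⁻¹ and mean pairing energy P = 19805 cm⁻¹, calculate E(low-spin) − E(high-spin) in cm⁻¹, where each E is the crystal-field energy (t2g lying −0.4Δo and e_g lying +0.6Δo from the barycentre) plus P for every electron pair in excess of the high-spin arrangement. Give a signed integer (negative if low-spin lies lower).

Co sits in group 9; removing 3 electrons leaves Co³⁺ with 9 − 3 = 6 d electrons.
High-spin d⁶ fills as t2g^4 e_g^2 with CFSE 4(−0.4) + 2(+0.6) = -0.4Δo = -4552 cm⁻¹.
Low-spin t2g^6 e_g^0 gives -2.4Δo = -27312 cm⁻¹, but forming 2 extra pairs costs 2P = 39610 cm⁻¹, so E(LS) = -27312 + 39610 = 12298 cm⁻¹.
Thus E(LS) − E(HS) = 16850 cm⁻¹.

16850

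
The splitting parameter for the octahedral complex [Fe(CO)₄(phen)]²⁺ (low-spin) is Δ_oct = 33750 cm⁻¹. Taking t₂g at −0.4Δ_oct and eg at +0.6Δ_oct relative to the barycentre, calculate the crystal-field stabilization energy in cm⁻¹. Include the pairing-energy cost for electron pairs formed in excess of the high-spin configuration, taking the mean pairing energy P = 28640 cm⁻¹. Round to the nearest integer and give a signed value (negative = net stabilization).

-23720

Ligand charges: 4×(+0) from CO and 1×(+0) from phen sum to +0; with overall charge +2, Fe is +2.
Fe²⁺: group 8, so d-count = 8 − 2 = 6.
The d⁶ electrons fill as t₂g⁶ eg⁰.
The orbital stabilization is -2.4Δ_oct = -2.4 × 33750 = -81000 cm⁻¹.
Pairing penalty: 3 pairs vs 1 in the high-spin reference → 2 extra × P = 57280 cm⁻¹.
Combining: -81000 + 57280 = -23720 cm⁻¹.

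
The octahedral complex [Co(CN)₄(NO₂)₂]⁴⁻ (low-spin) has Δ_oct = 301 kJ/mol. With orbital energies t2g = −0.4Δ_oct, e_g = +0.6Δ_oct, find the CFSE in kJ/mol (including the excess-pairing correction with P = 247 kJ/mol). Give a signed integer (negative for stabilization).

-295

Ligand charges: 4×(-1) from CN⁻ and 2×(-1) from NO₂⁻ sum to -6; with overall charge -4, Co is +2.
Co sits in group 9; removing 2 electrons leaves Co²⁺ with 9 − 2 = 7 d electrons.
The d⁷ electrons fill as t2g^6 e_g^1.
CFSE(orbital) = 6×(-0.4Δ_oct) + 1×(0.6Δ_oct) = -1.8Δ_oct; with Δ_oct = 301 kJ/mol that is -542 kJ/mol.
High-spin d⁷ would be t2g^5 e_g^2 with 2 pairs; low-spin has 3, so 1 excess pair costs +1P = +247 kJ/mol.
Combining: -542 + 247 = -295 kJ/mol.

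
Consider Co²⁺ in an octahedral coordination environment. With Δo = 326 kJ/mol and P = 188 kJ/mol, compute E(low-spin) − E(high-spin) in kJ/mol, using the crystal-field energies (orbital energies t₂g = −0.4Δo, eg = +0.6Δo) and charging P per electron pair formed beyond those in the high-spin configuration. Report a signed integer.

-138

Group 9 minus oxidation state +2 gives a d⁷ configuration for Co²⁺.
High-spin d⁷ fills as t₂g⁵ eg² with CFSE 5(−0.4) + 2(+0.6) = -0.8Δo = -261 kJ/mol.
For low-spin the configuration is t₂g⁶ eg¹: orbital energy -1.8 × 326 = -587 kJ/mol, and 1 additional pair relative to high-spin adds 188 kJ/mol, giving -399 kJ/mol.
Thus E(LS) − E(HS) = -138 kJ/mol.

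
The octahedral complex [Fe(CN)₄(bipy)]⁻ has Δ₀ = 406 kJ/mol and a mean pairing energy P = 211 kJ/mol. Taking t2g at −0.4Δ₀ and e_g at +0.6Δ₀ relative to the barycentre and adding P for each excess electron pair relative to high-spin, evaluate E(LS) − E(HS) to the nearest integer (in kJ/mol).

Ligand charges: 4×(-1) from CN⁻ and 1×(+0) from bipy sum to -4; with overall charge -1, Fe is +3.
Fe sits in group 8; removing 3 electrons leaves Fe³⁺ with 8 − 3 = 5 d electrons.
In the high-spin limit (t2g^3 e_g^2) the orbital term is 0.0Δ₀ = 0 kJ/mol, with no excess pairing.
For low-spin the configuration is t2g^5 e_g^0: orbital energy -2.0 × 406 = -812 kJ/mol, and 2 additional pairs relative to high-spin add 422 kJ/mol, giving -390 kJ/mol.
The difference is -390 − (0) = -390 kJ/mol, so low-spin lies lower.

-390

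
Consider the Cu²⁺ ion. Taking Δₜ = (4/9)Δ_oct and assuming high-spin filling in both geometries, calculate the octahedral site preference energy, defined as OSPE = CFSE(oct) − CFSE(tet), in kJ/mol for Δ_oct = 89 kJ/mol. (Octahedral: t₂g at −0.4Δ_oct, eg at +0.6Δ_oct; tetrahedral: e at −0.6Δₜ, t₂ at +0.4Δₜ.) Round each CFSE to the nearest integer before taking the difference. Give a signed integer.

-37

Cu sits in group 11; removing 2 electrons leaves Cu²⁺ with 11 − 2 = 9 d electrons.
Octahedral high-spin t₂g⁶ eg³: CFSE = -0.6 × 89 = -53 kJ/mol.
In a tetrahedral site the filling is e⁴ t₂⁵: CFSE(tet) = -0.4Δₜ = -0.4 × (4/9)(89) = -16 kJ/mol.
OSPE = CFSE(oct) − CFSE(tet) = -53 − (-16) = -37 kJ/mol.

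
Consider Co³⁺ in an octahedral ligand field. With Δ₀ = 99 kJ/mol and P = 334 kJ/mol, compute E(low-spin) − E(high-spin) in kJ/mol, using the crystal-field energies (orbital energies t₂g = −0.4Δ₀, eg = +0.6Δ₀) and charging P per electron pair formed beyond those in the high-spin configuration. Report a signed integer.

Co is in group 9, so Co³⁺ is d⁶ (9 − 3 = 6).
High-spin d⁶ fills as t₂g⁴ eg² with CFSE 4(−0.4) + 2(+0.6) = -0.4Δ₀ = -40 kJ/mol.
Low-spin: t₂g⁶ eg⁰, orbital CFSE = -2.4Δ₀ = -238 kJ/mol; plus 2 excess pairs × P = +668 kJ/mol; total 430 kJ/mol.
E(LS) − E(HS) = 430 − (-40) = 470 kJ/mol.

470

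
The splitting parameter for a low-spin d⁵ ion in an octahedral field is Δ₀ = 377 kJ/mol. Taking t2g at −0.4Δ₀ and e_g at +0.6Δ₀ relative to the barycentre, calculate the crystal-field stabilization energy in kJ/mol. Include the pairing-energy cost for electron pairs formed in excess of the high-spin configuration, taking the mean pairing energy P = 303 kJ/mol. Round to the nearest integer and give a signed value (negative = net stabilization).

Electron filling gives t2g^5 e_g^0.
Orbital CFSE = 5(-0.4) + 0(0.6) = -2.0Δ₀ = -2.0 × 377 = -754 kJ/mol.
Relative to high-spin t2g^3 e_g^2 (0 paired), the low-spin configuration has 2 additional pairs, contributing +2 × 303 = +606 kJ/mol.
Overall CFSE = -754 + 606 = -148 kJ/mol.

-148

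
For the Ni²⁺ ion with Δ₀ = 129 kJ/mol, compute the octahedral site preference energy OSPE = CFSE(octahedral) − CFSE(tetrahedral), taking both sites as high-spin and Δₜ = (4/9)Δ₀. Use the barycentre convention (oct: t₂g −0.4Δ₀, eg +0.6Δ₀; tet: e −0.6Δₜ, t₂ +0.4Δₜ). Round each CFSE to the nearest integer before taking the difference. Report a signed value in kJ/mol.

-109

Ni is in group 10, so Ni²⁺ is d⁸ (10 − 2 = 8).
Octahedral (high-spin): t2g^6 e_g^2, CFSE = 6(−0.4) + 2(+0.6) = -1.2Δ₀ = -1.2 × 129 = -155 kJ/mol.
In a tetrahedral site the filling is e^4 t2^4: CFSE(tet) = -0.8Δₜ = -0.8 × (4/9)(129) = -46 kJ/mol.
OSPE = CFSE(oct) − CFSE(tet) = -155 − (-46) = -109 kJ/mol.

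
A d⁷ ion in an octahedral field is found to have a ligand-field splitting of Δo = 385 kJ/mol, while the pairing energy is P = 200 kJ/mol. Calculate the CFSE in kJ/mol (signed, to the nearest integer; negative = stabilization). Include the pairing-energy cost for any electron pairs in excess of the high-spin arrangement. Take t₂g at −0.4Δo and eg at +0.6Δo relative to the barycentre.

Since Δo = 385 kJ/mol > P = 200 kJ/mol, the complex adopts the low-spin configuration.
That gives t₂g⁶ eg¹.
Orbital CFSE = -1.8Δo = -1.8 × 385 = -693 kJ/mol.
Excess pairs vs high-spin: 3 − 2 = 1; pairing cost = +200 kJ/mol.
Net CFSE = -693 + 200 = -493 kJ/mol.

-493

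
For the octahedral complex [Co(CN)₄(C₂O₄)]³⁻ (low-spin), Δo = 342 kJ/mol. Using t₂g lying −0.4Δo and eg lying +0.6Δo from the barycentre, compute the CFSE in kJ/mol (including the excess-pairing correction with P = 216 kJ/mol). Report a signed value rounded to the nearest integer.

-389

Ligand charges: 4×(-1) from CN⁻ and 1×(-2) from C₂O₄²⁻ sum to -6; with overall charge -3, Co is +3.
Co sits in group 9; removing 3 electrons leaves Co³⁺ with 9 − 3 = 6 d electrons.
Electron filling gives t₂g⁶ eg⁰.
The orbital stabilization is -2.4Δo = -2.4 × 342 = -821 kJ/mol.
Pairing penalty: 3 pairs vs 1 in the high-spin reference → 2 extra × P = 432 kJ/mol.
Net CFSE = -821 + 432 = -389 kJ/mol.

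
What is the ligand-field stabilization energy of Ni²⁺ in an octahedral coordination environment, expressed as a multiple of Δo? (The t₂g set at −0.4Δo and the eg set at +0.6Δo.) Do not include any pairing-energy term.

-1.2 Δo

Group 10 minus oxidation state +2 gives a d⁸ configuration for Ni²⁺.
For octahedral d⁸ the high- and low-spin configurations coincide.
Configuration: t₂g⁶ eg².
CFSE = 6(-0.4Δo) + 2(0.6Δo) = -2.4Δo + 1.2Δo = -1.2Δo.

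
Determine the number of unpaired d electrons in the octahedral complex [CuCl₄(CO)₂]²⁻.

Ligand charges: 4×(-1) from Cl⁻ and 2×(+0) from CO sum to -4; with overall charge -2, Cu is +2.
Cu is in group 11, so Cu²⁺ is d⁹ (11 − 2 = 9).
Configuration: t2g^6 e_g^3, giving 1 unpaired electron.

1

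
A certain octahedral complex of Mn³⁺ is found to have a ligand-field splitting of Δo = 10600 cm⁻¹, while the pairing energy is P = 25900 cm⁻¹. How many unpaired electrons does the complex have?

Group 7 minus oxidation state +3 gives a d⁴ configuration for Mn³⁺.
Here Δo < P (10600 < 25900), so the high-spin state is favoured.
Configuration: t₂g³ eg¹.
Unpaired electrons: 4.

4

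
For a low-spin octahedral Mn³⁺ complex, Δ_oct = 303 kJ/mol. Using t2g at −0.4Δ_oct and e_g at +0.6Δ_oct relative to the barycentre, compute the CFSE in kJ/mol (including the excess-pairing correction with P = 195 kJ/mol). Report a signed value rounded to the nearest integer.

-290

Mn³⁺: group 7, so d-count = 7 − 3 = 4.
The d⁴ electrons fill as t2g^4 e_g^0.
Orbital CFSE = 4(-0.4) + 0(0.6) = -1.6Δ_oct = -1.6 × 303 = -485 kJ/mol.
Relative to high-spin t2g^3 e_g^1 (0 paired), the low-spin configuration has 1 additional pair, contributing +1 × 195 = +195 kJ/mol.
Overall CFSE = -485 + 195 = -290 kJ/mol.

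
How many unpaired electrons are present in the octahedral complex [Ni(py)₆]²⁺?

py is neutral, so the +2 overall charge sits on Ni: oxidation state +2.
Ni is in group 10, so Ni²⁺ is d⁸ (10 − 2 = 8).
Configuration: t2g^6 e_g^2, giving 2 unpaired electrons.

2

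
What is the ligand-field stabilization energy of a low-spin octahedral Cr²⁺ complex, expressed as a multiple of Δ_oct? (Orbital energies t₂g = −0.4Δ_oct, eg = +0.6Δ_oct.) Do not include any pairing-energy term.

-1.6 Δ_oct

Group 6 minus oxidation state +2 gives a d⁴ configuration for Cr²⁺.
Configuration: t₂g⁴ eg⁰.
CFSE = 4(-0.4Δ_oct) + 0(0.6Δ_oct) = -1.6Δ_oct + 0.0Δ_oct = -1.6Δ_oct.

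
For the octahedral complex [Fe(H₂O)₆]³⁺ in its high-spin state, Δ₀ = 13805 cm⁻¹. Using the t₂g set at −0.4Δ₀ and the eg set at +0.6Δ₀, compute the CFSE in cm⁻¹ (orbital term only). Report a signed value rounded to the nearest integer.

0

H₂O is neutral, so the +3 overall charge sits on Fe: oxidation state +3.
Fe is in group 8, so Fe³⁺ is d⁵ (8 − 3 = 5).
Configuration: t₂g³ eg².
CFSE(orbital) = 3×(-0.4Δ₀) + 2×(0.6Δ₀) = 0.0Δ₀; with Δ₀ = 13805 cm⁻¹ that is 0 cm⁻¹.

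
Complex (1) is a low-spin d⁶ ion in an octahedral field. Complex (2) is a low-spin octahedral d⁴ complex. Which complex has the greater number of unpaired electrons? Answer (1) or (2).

(1): t₂g⁶ eg⁰ → 0 unpaired.
(2): t₂g⁴ eg⁰ → 2 unpaired.
So (2) has more unpaired electrons.

(2)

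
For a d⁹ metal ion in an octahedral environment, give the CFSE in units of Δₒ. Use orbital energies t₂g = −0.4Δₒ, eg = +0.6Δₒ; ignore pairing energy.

-0.6 Δₒ

Configuration: t₂g⁶ eg³.
CFSE = 6(-0.4Δₒ) + 3(0.6Δₒ) = -2.4Δₒ + 1.8Δₒ = -0.6Δₒ.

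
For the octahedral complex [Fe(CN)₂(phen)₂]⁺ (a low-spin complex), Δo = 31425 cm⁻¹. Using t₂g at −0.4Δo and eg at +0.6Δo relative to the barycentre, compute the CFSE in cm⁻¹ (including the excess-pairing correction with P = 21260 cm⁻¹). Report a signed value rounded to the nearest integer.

-20330

Ligand charges: 2×(-1) from CN⁻ and 2×(+0) from phen sum to -2; with overall charge +1, Fe is +3.
Fe sits in group 8; removing 3 electrons leaves Fe³⁺ with 8 − 3 = 5 d electrons.
Configuration: t₂g⁵ eg⁰.
Orbital CFSE = 5(-0.4) + 0(0.6) = -2.0Δo = -2.0 × 31425 = -62850 cm⁻¹.
High-spin d⁵ would be t₂g³ eg² with 0 pairs; low-spin has 2, so 2 excess pairs cost +2P = +42520 cm⁻¹.
Combining: -62850 + 42520 = -20330 cm⁻¹.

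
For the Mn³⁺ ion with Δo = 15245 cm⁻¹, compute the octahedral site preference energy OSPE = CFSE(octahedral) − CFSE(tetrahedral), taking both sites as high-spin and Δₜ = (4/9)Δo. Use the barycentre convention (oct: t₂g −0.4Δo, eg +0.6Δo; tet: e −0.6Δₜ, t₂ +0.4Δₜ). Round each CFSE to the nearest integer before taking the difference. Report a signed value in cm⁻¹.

Mn is in group 7, so Mn³⁺ is d⁴ (7 − 3 = 4).
Octahedral (high-spin): t₂g³ eg¹, CFSE = 3(−0.4) + 1(+0.6) = -0.6Δo = -0.6 × 15245 = -9147 cm⁻¹.
In a tetrahedral site the filling is e² t₂²: CFSE(tet) = -0.4Δₜ = -0.4 × (4/9)(15245) = -2710 cm⁻¹.
OSPE = CFSE(oct) − CFSE(tet) = -9147 − (-2710) = -6437 cm⁻¹.

-6437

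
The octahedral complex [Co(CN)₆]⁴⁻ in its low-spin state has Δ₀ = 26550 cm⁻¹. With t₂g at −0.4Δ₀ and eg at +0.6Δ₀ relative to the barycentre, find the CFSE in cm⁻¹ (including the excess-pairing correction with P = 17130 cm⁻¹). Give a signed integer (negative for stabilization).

Each CN⁻ contributes -1; 6 × (-1) = -6. With overall charge -4, Co is in the +2 oxidation state.
Group 9 minus oxidation state +2 gives a d⁷ configuration for Co²⁺.
Electron filling gives t₂g⁶ eg¹.
Orbital CFSE = 6(-0.4) + 1(0.6) = -1.8Δ₀ = -1.8 × 26550 = -47790 cm⁻¹.
High-spin d⁷ would be t₂g⁵ eg² with 2 pairs; low-spin has 3, so 1 excess pair costs +1P = +17130 cm⁻¹.
Net CFSE = -47790 + 17130 = -30660 cm⁻¹.

-30660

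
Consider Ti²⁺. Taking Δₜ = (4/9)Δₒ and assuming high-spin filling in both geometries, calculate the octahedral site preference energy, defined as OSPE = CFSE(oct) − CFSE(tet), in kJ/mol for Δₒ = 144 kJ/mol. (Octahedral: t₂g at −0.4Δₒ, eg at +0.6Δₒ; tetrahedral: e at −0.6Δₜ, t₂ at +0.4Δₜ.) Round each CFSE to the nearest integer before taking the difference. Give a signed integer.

Group 4 minus oxidation state +2 gives a d² configuration for Ti²⁺.
In an octahedral site d² (HS) is t₂g² eg⁰, giving CFSE(oct) = -0.8Δₒ = -115 kJ/mol.
Tetrahedral e² t₂⁰ gives -1.2Δₜ = -1.2 × (4/9) × 144 = -77 kJ/mol.
Subtracting, OSPE = -115 − (-77) = -38 kJ/mol.

-38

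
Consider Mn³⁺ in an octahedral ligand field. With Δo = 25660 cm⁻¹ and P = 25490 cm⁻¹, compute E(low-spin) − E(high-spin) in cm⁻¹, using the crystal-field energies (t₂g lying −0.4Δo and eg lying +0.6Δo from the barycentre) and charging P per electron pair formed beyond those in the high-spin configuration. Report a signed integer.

Group 7 minus oxidation state +3 gives a d⁴ configuration for Mn³⁺.
In the high-spin limit (t₂g³ eg¹) the orbital term is -0.6Δo = -15396 cm⁻¹, with no excess pairing.
Low-spin t₂g⁴ eg⁰ gives -1.6Δo = -41056 cm⁻¹, but forming 1 extra pair costs 1P = 25490 cm⁻¹, so E(LS) = -41056 + 25490 = -15566 cm⁻¹.
The difference is -15566 − (-15396) = -170 cm⁻¹, so low-spin lies lower.

-170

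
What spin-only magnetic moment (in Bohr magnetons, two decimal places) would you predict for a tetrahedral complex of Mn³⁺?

Mn is in group 7, so Mn³⁺ is d⁴ (7 − 3 = 4).
Tetrahedral fields are weak (Δₜ ≈ 4/9 Δₒ), so electrons fill high-spin.
Configuration: e² t₂² → 4 unpaired electrons.
μ(spin-only) = √[4(4+2)] = √24 ≈ 4.90 Bohr magnetons.

4.90 Bohr magnetons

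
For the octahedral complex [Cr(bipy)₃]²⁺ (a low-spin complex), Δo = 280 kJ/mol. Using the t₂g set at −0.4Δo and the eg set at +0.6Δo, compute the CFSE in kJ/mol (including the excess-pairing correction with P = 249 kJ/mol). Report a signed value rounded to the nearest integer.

-199

bipy is neutral, so the +2 overall charge sits on Cr: oxidation state +2.
Group 6 minus oxidation state +2 gives a d⁴ configuration for Cr²⁺.
Electron filling gives t₂g⁴ eg⁰.
CFSE(orbital) = 4×(-0.4Δo) + 0×(0.6Δo) = -1.6Δo; with Δo = 280 kJ/mol that is -448 kJ/mol.
High-spin d⁴ would be t₂g³ eg¹ with 0 pairs; low-spin has 1, so 1 excess pair costs +1P = +249 kJ/mol.
Overall CFSE = -448 + 249 = -199 kJ/mol.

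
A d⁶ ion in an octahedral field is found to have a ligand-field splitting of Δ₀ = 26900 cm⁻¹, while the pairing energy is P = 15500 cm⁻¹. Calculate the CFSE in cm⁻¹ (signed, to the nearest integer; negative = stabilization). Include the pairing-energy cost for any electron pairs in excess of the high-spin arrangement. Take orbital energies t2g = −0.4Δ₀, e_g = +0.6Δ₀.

-33560

Here Δ₀ > P (26900 > 15500), so the low-spin state is favoured.
Configuration: t2g^6 e_g^0.
Orbital CFSE = -2.4Δ₀ = -2.4 × 26900 = -64560 cm⁻¹.
Excess pairs vs high-spin: 3 − 1 = 2; pairing cost = +31000 cm⁻¹.
Net CFSE = -64560 + 31000 = -33560 cm⁻¹.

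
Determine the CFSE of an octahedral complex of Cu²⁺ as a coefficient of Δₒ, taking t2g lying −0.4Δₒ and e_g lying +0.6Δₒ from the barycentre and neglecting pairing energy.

-0.6 Δₒ

Cu is in group 11, so Cu²⁺ is d⁹ (11 − 2 = 9).
For octahedral d⁹ the high- and low-spin configurations coincide.
Configuration: t2g^6 e_g^3.
CFSE = 6(-0.4Δₒ) + 3(0.6Δₒ) = -2.4Δₒ + 1.8Δₒ = -0.6Δₒ.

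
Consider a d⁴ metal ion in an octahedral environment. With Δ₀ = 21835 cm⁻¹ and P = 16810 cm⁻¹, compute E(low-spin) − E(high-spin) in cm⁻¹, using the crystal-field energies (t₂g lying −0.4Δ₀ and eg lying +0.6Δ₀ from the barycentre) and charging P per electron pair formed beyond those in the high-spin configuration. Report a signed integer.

In the high-spin limit (t₂g³ eg¹) the orbital term is -0.6Δ₀ = -13101 cm⁻¹, with no excess pairing.
Low-spin: t₂g⁴ eg⁰, orbital CFSE = -1.6Δ₀ = -34936 cm⁻¹; plus 1 excess pair × P = +16810 cm⁻¹; total -18126 cm⁻¹.
E(LS) − E(HS) = -18126 − (-13101) = -5025 cm⁻¹.

-5025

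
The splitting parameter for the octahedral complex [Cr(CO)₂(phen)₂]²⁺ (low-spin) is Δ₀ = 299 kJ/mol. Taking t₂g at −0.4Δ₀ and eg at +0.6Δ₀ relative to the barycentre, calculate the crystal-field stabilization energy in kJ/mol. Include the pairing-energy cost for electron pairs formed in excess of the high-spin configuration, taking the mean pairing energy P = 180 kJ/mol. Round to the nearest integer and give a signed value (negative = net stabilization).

-298

Ligand charges: 2×(+0) from CO and 2×(+0) from phen sum to +0; with overall charge +2, Cr is +2.
Cr is in group 6, so Cr²⁺ is d⁴ (6 − 2 = 4).
Electron filling gives t₂g⁴ eg⁰.
Orbital CFSE = 4(-0.4) + 0(0.6) = -1.6Δ₀ = -1.6 × 299 = -478 kJ/mol.
High-spin d⁴ would be t₂g³ eg¹ with 0 pairs; low-spin has 1, so 1 excess pair costs +1P = +180 kJ/mol.
Combining: -478 + 180 = -298 kJ/mol.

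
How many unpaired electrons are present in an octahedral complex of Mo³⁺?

Mo³⁺: group 6, so d-count = 6 − 3 = 3.
Configuration: t₂g³ eg⁰, giving 3 unpaired electrons.

3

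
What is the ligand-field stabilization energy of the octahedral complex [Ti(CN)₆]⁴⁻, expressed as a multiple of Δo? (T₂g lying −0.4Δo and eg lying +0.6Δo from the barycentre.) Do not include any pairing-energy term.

-0.8 Δo

Each CN⁻ contributes -1; 6 × (-1) = -6. With overall charge -4, Ti is in the +2 oxidation state.
Ti sits in group 4; removing 2 electrons leaves Ti²⁺ with 4 − 2 = 2 d electrons.
Configuration: t₂g² eg⁰.
CFSE = 2(-0.4Δo) + 0(0.6Δo) = -0.8Δo + 0.0Δo = -0.8Δo.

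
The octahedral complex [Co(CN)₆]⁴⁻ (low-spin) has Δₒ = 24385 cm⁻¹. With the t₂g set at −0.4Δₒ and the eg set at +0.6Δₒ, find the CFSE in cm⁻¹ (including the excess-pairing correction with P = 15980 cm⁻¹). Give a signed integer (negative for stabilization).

-27913

Each CN⁻ contributes -1; 6 × (-1) = -6. With overall charge -4, Co is in the +2 oxidation state.
Group 9 minus oxidation state +2 gives a d⁷ configuration for Co²⁺.
Electron filling gives t₂g⁶ eg¹.
Orbital CFSE = 6(-0.4) + 1(0.6) = -1.8Δₒ = -1.8 × 24385 = -43893 cm⁻¹.
Relative to high-spin t₂g⁵ eg² (2 paired), the low-spin configuration has 1 additional pair, contributing +1 × 15980 = +15980 cm⁻¹.
Overall CFSE = -43893 + 15980 = -27913 cm⁻¹.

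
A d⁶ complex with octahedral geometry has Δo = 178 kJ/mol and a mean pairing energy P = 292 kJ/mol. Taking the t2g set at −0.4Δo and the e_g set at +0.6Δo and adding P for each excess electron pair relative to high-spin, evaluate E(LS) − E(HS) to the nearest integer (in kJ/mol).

228

High-spin: t2g^4 e_g^2, CFSE = -0.4Δo = -71 kJ/mol.
For low-spin the configuration is t2g^6 e_g^0: orbital energy -2.4 × 178 = -427 kJ/mol, and 2 additional pairs relative to high-spin add 584 kJ/mol, giving 157 kJ/mol.
Thus E(LS) − E(HS) = 228 kJ/mol.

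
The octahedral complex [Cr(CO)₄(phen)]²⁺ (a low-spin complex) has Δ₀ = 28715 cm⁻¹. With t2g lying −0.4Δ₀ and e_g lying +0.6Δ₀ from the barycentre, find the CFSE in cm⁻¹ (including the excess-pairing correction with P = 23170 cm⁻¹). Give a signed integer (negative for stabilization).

-22774

Ligand charges: 4×(+0) from CO and 1×(+0) from phen sum to +0; with overall charge +2, Cr is +2.
Group 6 minus oxidation state +2 gives a d⁴ configuration for Cr²⁺.
Configuration: t2g^4 e_g^0.
Orbital CFSE = 4(-0.4) + 0(0.6) = -1.6Δ₀ = -1.6 × 28715 = -45944 cm⁻¹.
Pairing penalty: 1 pair vs 0 in the high-spin reference → 1 extra × P = 23170 cm⁻¹.
Combining: -45944 + 23170 = -22774 cm⁻¹.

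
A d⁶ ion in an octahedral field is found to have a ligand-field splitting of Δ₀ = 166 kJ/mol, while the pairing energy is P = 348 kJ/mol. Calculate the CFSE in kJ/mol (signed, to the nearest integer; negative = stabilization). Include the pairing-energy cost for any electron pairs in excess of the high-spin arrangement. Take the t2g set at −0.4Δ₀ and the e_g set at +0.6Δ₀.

Δ₀ < P, so pairing is avoided: the ground state is high-spin.
Configuration: t2g^4 e_g^2.
Orbital CFSE = -0.4Δ₀ = -0.4 × 166 = -66 kJ/mol.
High-spin has no excess pairs, so no pairing correction applies.

-66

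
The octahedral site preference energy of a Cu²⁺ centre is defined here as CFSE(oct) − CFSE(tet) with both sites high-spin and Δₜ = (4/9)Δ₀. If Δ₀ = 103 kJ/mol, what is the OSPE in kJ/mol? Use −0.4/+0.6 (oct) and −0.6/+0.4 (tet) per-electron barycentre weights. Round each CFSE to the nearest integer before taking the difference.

Group 11 minus oxidation state +2 gives a d⁹ configuration for Cu²⁺.
Octahedral (high-spin): t2g^6 e_g^3, CFSE = 6(−0.4) + 3(+0.6) = -0.6Δ₀ = -0.6 × 103 = -62 kJ/mol.
Tetrahedral e^4 t2^5 gives -0.4Δₜ = -0.4 × (4/9) × 103 = -18 kJ/mol.
OSPE = -62 − (-18) = -44 kJ/mol.

-44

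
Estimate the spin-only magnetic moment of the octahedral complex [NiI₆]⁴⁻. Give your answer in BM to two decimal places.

Each I⁻ contributes -1; 6 × (-1) = -6. With overall charge -4, Ni is in the +2 oxidation state.
Ni²⁺: group 10, so d-count = 10 − 2 = 8.
Configuration: t₂g⁶ eg² → 2 unpaired electrons.
μ(spin-only) = √[2(2+2)] = √8 ≈ 2.83 BM.

2.83 BM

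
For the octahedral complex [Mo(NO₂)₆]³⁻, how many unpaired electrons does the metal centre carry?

3

Each NO₂⁻ contributes -1; 6 × (-1) = -6. With overall charge -3, Mo is in the +3 oxidation state.
Group 6 minus oxidation state +3 gives a d³ configuration for Mo³⁺.
Configuration: t2g^3 e_g^0, giving 3 unpaired electrons.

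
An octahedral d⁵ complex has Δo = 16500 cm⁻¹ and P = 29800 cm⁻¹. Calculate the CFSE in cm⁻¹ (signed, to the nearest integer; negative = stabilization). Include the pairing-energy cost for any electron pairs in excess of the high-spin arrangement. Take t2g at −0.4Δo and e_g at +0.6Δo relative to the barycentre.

Since Δo = 16500 cm⁻¹ < P = 29800 cm⁻¹, the complex adopts the high-spin configuration.
That gives t2g^3 e_g^2.
Orbital CFSE = 0.0Δo = 0.0 × 16500 = 0 cm⁻¹.
High-spin has no excess pairs, so no pairing correction applies.

0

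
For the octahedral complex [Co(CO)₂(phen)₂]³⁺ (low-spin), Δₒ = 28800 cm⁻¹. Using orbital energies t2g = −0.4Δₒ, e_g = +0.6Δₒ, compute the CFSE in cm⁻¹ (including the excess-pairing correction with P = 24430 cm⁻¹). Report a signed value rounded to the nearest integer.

-20260

Ligand charges: 2×(+0) from CO and 2×(+0) from phen sum to +0; with overall charge +3, Co is +3.
Co³⁺: group 9, so d-count = 9 − 3 = 6.
Electron filling gives t2g^6 e_g^0.
Orbital CFSE = 6(-0.4) + 0(0.6) = -2.4Δₒ = -2.4 × 28800 = -69120 cm⁻¹.
Relative to high-spin t2g^4 e_g^2 (1 paired), the low-spin configuration has 2 additional pairs, contributing +2 × 24430 = +48860 cm⁻¹.
Combining: -69120 + 48860 = -20260 cm⁻¹.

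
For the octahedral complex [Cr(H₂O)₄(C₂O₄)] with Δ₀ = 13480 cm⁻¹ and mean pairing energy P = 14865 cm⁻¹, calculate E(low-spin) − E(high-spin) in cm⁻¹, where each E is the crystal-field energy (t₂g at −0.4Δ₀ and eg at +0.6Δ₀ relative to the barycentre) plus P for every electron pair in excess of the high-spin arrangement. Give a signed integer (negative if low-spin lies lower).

1385

Ligand charges: 4×(+0) from H₂O and 1×(-2) from C₂O₄²⁻ sum to -2; with overall charge +0, Cr is +2.
Cr²⁺: group 6, so d-count = 6 − 2 = 4.
High-spin: t₂g³ eg¹, CFSE = -0.6Δ₀ = -8088 cm⁻¹.
Low-spin: t₂g⁴ eg⁰, orbital CFSE = -1.6Δ₀ = -21568 cm⁻¹; plus 1 excess pair × P = +14865 cm⁻¹; total -6703 cm⁻¹.
Thus E(LS) − E(HS) = 1385 cm⁻¹.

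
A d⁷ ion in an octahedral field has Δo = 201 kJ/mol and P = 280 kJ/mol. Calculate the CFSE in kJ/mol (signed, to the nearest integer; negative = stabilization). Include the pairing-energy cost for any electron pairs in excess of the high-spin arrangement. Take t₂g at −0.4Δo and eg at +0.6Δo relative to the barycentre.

-161

Here Δo < P (201 < 280), so the high-spin state is favoured.
Filling d⁷ accordingly: t₂g⁵ eg².
Orbital CFSE = -0.8Δo = -0.8 × 201 = -161 kJ/mol.
High-spin has no excess pairs, so no pairing correction applies.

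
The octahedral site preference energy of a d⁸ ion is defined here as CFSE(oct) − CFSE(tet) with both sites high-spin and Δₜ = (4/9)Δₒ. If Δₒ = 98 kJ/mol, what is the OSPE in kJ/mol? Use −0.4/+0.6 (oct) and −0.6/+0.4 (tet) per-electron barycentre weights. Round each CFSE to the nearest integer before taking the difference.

Octahedral (high-spin): t₂g⁶ eg², CFSE = 6(−0.4) + 2(+0.6) = -1.2Δₒ = -1.2 × 98 = -118 kJ/mol.
Tetrahedral e⁴ t₂⁴ gives -0.8Δₜ = -0.8 × (4/9) × 98 = -35 kJ/mol.
OSPE = -118 − (-35) = -83 kJ/mol.

-83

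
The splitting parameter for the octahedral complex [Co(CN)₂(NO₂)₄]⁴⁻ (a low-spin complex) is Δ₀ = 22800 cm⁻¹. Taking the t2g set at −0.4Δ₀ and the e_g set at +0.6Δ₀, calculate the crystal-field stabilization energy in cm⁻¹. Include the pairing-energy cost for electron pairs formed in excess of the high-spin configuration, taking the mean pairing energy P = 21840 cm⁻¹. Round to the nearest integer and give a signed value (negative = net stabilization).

-19200

Ligand charges: 2×(-1) from CN⁻ and 4×(-1) from NO₂⁻ sum to -6; with overall charge -4, Co is +2.
Group 9 minus oxidation state +2 gives a d⁷ configuration for Co²⁺.
The d⁷ electrons fill as t2g^6 e_g^1.
CFSE(orbital) = 6×(-0.4Δ₀) + 1×(0.6Δ₀) = -1.8Δ₀; with Δ₀ = 22800 cm⁻¹ that is -41040 cm⁻¹.
Pairing penalty: 3 pairs vs 2 in the high-spin reference → 1 extra × P = 21840 cm⁻¹.
Combining: -41040 + 21840 = -19200 cm⁻¹.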